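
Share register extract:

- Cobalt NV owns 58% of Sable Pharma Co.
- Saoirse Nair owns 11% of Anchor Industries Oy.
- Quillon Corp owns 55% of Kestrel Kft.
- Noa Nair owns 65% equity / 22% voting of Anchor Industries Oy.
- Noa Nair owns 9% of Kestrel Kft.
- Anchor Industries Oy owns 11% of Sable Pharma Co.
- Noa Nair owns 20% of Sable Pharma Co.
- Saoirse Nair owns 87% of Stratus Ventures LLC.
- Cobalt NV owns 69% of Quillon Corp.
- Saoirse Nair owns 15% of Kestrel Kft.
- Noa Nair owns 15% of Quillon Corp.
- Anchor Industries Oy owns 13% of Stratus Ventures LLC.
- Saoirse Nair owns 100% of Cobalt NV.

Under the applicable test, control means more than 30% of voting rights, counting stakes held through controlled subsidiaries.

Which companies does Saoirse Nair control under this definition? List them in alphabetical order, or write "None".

Saoirse holds 100% of Cobalt, so Saoirse controls Cobalt.
Cobalt holds 58% of Sable, so Saoirse controls Sable.
Cobalt holds 69% of Quillon, so Saoirse controls Quillon.
Quillon and Saoirse together hold 55% + 15% = 70% of Kestrel, so Saoirse controls Kestrel.
Saoirse holds 87% of Stratus, so Saoirse controls Stratus.
No other company's threshold is met.

Cobalt NV, Kestrel Kft, Quillon Corp, Sable Pharma Co, Stratus Ventures LLC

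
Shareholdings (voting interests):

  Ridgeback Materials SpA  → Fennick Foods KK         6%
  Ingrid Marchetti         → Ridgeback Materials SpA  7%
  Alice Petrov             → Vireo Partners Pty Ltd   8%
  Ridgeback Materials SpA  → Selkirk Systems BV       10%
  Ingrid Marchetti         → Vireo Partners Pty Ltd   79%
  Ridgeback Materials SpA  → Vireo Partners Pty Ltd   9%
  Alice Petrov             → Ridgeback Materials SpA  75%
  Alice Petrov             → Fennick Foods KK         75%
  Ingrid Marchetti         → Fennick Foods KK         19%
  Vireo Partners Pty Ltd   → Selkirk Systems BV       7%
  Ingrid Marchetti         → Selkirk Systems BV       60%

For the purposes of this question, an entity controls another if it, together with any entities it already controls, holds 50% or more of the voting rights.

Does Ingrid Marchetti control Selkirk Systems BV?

Ingrid holds 79% of Vireo, so Ingrid controls Vireo.
Vireo and Ingrid together hold 7% + 60% = 67% of Selkirk, so Ingrid controls Selkirk.

Yes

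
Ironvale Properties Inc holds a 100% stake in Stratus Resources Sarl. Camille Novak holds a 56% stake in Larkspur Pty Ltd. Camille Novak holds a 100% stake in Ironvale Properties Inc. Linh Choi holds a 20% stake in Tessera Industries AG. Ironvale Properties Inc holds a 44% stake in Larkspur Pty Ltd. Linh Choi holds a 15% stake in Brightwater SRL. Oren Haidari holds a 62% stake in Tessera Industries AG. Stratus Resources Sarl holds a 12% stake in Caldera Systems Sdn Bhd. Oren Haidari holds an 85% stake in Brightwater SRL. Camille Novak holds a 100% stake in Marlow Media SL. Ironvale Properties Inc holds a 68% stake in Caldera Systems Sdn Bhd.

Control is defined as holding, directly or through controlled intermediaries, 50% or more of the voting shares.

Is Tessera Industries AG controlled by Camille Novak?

Camille holds 100% of Marlow, so Camille controls Marlow.
Camille holds 100% of Ironvale, so Camille controls Ironvale.
Ironvale holds 100% of Stratus, so Camille controls Stratus.
Stratus and Ironvale together hold 12% + 68% = 80% of Caldera, so Camille controls Caldera.
Camille and Ironvale together hold 56% + 44% = 100% of Larkspur, so Camille controls Larkspur.
Neither Camille nor any entity Camille controls holds any voting interest in Tessera.
So Camille does not control Tessera.

No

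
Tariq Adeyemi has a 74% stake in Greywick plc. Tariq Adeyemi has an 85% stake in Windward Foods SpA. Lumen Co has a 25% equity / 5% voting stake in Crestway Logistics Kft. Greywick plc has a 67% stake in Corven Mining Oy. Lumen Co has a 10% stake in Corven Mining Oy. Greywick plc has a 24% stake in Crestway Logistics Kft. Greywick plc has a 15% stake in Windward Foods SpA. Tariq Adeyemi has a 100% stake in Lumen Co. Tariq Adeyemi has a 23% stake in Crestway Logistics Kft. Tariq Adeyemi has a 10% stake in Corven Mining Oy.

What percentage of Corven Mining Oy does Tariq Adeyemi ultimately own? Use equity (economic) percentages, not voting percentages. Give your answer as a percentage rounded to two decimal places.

Tariq reaches Corven along 3 paths.
Via Greywick: 74% × 67% = 49.58%.
Via Lumen: 100% × 10% = 10%.
Direct stake: 10% = 10%.
Total: 49.58% + 10% + 10% = 69.58%.

69.58%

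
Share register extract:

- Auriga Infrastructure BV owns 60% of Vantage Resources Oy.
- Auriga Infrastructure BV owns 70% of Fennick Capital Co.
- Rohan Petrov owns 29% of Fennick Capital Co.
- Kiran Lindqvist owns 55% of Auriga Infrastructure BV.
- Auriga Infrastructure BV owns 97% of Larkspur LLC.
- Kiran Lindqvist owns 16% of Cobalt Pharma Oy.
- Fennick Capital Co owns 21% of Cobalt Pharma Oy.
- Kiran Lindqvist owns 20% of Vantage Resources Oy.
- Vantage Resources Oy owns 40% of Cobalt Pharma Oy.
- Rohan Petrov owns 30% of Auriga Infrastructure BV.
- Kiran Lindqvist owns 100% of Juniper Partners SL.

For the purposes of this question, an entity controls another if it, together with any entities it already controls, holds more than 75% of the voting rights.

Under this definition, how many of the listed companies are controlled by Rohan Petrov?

Rohan's largest direct stake is 30% in Auriga, which does not meet the threshold.
Rohan controls 0 companies.

0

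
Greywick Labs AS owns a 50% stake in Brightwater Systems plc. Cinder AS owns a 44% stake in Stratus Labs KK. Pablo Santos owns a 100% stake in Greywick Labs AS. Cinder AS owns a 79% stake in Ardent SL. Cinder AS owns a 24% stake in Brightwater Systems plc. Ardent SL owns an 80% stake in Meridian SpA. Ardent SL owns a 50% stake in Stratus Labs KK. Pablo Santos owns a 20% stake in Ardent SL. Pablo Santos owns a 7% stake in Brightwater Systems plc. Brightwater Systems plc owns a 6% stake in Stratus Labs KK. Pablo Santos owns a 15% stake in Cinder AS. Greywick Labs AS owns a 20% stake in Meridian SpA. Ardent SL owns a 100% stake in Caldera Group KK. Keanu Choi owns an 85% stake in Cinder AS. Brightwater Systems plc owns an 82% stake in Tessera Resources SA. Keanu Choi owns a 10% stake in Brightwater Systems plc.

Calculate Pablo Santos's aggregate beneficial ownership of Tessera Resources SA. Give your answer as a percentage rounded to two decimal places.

49.69%

Pablo reaches Tessera along 3 paths.
Via Greywick → Brightwater: 100% × 50% × 82% = 41%.
Via Cinder → Brightwater: 15% × 24% × 82% = 2.952%.
Via Brightwater: 7% × 82% = 5.74%.
Total: 41% + 2.952% + 5.74% = 49.692%.
Rounded: 49.69%.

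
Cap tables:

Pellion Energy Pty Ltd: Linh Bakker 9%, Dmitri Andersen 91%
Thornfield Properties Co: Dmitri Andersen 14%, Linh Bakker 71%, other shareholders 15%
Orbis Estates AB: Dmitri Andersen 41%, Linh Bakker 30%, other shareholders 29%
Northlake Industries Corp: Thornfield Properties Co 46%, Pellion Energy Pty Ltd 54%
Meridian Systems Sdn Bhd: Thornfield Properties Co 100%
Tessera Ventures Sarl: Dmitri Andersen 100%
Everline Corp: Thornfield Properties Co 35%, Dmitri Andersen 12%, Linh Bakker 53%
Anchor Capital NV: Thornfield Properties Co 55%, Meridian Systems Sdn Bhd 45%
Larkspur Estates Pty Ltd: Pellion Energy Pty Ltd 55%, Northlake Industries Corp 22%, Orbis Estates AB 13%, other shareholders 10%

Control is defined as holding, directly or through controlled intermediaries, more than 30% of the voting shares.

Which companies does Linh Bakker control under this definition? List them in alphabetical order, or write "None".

Anchor Capital NV, Everline Corp, Meridian Systems Sdn Bhd, Northlake Industries Corp, Thornfield Properties Co

Linh holds 71% of Thornfield, so Linh controls Thornfield.
Thornfield holds 46% of Northlake, so Linh controls Northlake.
Thornfield holds 100% of Meridian, so Linh controls Meridian.
Thornfield and Linh together hold 35% + 53% = 88% of Everline, so Linh controls Everline.
Thornfield and Meridian together hold 55% + 45% = 100% of Anchor, so Linh controls Anchor.
No other company's threshold is met.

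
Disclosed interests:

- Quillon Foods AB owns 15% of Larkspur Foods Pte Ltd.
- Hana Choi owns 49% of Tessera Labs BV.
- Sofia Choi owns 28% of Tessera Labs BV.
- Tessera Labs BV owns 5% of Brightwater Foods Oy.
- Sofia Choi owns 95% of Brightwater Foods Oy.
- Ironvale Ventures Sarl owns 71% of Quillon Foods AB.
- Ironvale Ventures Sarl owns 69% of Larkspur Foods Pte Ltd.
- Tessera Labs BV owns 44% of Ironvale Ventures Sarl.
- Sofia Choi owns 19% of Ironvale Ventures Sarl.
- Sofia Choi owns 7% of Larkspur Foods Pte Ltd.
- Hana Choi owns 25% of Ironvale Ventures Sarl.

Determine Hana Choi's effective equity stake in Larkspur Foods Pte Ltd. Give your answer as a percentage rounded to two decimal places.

37.09%

Hana reaches Larkspur along 4 paths.
Via Tessera → Ironvale: 49% × 44% × 69% = 14.8764%.
Via Ironvale: 25% × 69% = 17.25%.
Via Tessera → Ironvale → Quillon: 49% × 44% × 71% × 15% = 2.29614%.
Via Ironvale → Quillon: 25% × 71% × 15% = 2.6625%.
Total: 14.8764% + 17.25% + 2.29614% + 2.6625% = 37.08504%.
Rounded: 37.09%.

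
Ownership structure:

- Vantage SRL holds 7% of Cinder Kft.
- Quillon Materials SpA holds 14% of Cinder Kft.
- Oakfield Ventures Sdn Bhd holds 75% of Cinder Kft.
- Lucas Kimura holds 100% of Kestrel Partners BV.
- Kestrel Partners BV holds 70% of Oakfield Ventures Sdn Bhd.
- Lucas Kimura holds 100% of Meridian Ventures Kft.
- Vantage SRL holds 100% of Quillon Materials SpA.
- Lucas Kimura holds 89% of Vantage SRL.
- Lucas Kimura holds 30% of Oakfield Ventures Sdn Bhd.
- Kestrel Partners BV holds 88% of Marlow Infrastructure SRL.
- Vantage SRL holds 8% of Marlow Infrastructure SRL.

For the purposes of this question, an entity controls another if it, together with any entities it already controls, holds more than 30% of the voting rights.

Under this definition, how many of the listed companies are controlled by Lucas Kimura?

Lucas holds 100% of Kestrel, so Lucas controls Kestrel.
Lucas holds 89% of Vantage, so Lucas controls Vantage.
Lucas holds 100% of Meridian, so Lucas controls Meridian.
Vantage holds 100% of Quillon, so Lucas controls Quillon.
Vantage and Kestrel together hold 8% + 88% = 96% of Marlow, so Lucas controls Marlow.
Kestrel and Lucas together hold 70% + 30% = 100% of Oakfield, so Lucas controls Oakfield.
Quillon and Vantage and Oakfield together hold 14% + 7% + 75% = 96% of Cinder, so Lucas controls Cinder.
Lucas controls 7 companies.

7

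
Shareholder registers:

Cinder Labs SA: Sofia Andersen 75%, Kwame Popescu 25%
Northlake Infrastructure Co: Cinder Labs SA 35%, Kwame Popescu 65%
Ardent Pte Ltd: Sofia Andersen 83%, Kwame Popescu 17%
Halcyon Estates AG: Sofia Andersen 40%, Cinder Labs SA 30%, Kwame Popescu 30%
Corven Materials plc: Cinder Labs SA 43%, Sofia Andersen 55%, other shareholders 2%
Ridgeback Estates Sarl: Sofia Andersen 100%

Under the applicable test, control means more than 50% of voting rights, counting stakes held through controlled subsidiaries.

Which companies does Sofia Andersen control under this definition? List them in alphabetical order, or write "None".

Ardent Pte Ltd, Cinder Labs SA, Corven Materials plc, Halcyon Estates AG, Ridgeback Estates Sarl

Sofia holds 75% of Cinder, so Sofia controls Cinder.
Sofia holds 83% of Ardent, so Sofia controls Ardent.
Sofia and Cinder together hold 40% + 30% = 70% of Halcyon, so Sofia controls Halcyon.
Cinder and Sofia together hold 43% + 55% = 98% of Corven, so Sofia controls Corven.
Sofia holds 100% of Ridgeback, so Sofia controls Ridgeback.
No other company's threshold is met.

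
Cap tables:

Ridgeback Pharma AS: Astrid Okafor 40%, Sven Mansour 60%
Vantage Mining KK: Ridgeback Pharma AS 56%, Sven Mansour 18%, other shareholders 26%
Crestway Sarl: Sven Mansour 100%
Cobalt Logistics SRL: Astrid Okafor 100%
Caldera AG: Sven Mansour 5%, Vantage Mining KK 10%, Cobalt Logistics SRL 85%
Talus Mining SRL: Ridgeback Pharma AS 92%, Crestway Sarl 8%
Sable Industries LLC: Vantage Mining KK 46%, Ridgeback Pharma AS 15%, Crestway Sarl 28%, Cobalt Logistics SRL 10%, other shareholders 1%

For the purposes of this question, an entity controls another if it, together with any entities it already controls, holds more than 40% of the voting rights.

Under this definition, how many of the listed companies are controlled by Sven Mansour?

Sven holds 60% of Ridgeback, so Sven controls Ridgeback.
Ridgeback and Sven together hold 56% + 18% = 74% of Vantage, so Sven controls Vantage.
Sven holds 100% of Crestway, so Sven controls Crestway.
Ridgeback and Crestway together hold 92% + 8% = 100% of Talus, so Sven controls Talus.
Vantage and Ridgeback and Crestway together hold 46% + 15% + 28% = 89% of Sable, so Sven controls Sable.
No other company's threshold is met.
Sven controls 5 companies.

5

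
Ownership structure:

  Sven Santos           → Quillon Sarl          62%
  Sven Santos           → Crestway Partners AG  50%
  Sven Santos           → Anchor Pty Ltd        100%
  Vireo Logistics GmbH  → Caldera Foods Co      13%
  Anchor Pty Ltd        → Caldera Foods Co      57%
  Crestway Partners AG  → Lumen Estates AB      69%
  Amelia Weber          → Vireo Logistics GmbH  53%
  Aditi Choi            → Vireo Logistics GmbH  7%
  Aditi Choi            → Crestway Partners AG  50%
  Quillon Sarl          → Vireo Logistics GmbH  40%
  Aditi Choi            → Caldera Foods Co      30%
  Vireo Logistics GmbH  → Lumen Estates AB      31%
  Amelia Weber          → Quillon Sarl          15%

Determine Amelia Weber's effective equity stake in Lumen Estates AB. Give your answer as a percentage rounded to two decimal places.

Amelia reaches Lumen along 2 paths.
Via Quillon → Vireo: 15% × 40% × 31% = 1.86%.
Via Vireo: 53% × 31% = 16.43%.
Total: 1.86% + 16.43% = 18.29%.

18.29%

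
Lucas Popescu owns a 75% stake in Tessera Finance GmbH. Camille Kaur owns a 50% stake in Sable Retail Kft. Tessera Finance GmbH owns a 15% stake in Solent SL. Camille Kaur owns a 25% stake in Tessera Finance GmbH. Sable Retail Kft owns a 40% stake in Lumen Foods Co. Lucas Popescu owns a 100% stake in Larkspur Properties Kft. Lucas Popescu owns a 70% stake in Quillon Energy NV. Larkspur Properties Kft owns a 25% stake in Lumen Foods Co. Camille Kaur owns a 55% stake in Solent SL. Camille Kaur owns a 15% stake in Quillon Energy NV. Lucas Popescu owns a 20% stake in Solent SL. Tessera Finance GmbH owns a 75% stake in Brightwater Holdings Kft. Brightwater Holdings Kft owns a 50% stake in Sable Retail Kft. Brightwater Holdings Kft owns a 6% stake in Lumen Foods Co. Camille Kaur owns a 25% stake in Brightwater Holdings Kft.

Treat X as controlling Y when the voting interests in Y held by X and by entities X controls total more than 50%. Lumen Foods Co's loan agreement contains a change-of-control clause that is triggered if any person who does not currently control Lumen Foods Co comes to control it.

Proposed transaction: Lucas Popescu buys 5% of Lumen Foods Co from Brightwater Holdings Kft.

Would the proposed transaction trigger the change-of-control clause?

The purchase adds only to Lucas's holdings (Brightwater's stake shrinks), so Lucas is the only person who could newly come to control Lumen.
Lucas holds 75% of Tessera, so Lucas controls Tessera.
Tessera holds 75% of Brightwater, so Lucas controls Brightwater.
Lucas holds 70% of Quillon, so Lucas controls Quillon.
Lucas holds 100% of Larkspur, so Lucas controls Larkspur.
In Lumen, Lucas's side holds only 6% + 25% = 31%, not > 50%.
So before the transaction, Lucas does not control Lumen.
After the purchase, Lucas holds 5% of Lumen directly, and Brightwater's stake falls to 1%.
After the transaction, Lucas's side holds 1% + 25% + 5% = 31% of Lumen, not > 50%, so Lucas still does not control Lumen.
No new person acquires control, so the clause is not triggered.

No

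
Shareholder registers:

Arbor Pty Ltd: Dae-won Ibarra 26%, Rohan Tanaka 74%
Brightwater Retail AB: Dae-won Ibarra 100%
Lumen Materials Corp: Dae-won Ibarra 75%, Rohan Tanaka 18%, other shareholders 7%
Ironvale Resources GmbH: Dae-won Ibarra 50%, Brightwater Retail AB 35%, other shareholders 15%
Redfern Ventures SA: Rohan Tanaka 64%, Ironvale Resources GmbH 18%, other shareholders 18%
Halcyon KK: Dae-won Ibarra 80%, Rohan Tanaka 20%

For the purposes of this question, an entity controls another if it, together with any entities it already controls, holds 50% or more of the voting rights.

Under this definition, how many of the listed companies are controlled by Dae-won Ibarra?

4

Dae-won holds 100% of Brightwater, so Dae-won controls Brightwater.
Dae-won holds 75% of Lumen, so Dae-won controls Lumen.
Dae-won and Brightwater together hold 50% + 35% = 85% of Ironvale, so Dae-won controls Ironvale.
Dae-won holds 80% of Halcyon, so Dae-won controls Halcyon.
No other company's threshold is met.
Dae-won controls 4 companies.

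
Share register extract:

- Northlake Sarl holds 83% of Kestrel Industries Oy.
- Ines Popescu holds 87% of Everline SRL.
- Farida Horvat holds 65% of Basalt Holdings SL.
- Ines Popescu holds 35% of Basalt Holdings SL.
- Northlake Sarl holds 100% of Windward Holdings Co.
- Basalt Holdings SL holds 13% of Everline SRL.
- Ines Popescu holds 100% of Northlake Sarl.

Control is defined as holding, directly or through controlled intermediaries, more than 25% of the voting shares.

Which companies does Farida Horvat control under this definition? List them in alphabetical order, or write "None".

Farida holds 65% of Basalt, so Farida controls Basalt.
No other company's threshold is met.

Basalt Holdings SL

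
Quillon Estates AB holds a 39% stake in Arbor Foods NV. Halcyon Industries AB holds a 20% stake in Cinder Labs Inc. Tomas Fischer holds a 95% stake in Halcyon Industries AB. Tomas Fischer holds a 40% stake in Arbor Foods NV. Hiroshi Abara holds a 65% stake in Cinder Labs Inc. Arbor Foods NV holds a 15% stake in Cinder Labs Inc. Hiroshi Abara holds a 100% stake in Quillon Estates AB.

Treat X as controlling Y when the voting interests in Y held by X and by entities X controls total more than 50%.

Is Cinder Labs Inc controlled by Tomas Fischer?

No

Tomas holds 95% of Halcyon, so Tomas controls Halcyon.
In Cinder, Tomas's side holds only 20%, not > 50%.
So Tomas does not control Cinder.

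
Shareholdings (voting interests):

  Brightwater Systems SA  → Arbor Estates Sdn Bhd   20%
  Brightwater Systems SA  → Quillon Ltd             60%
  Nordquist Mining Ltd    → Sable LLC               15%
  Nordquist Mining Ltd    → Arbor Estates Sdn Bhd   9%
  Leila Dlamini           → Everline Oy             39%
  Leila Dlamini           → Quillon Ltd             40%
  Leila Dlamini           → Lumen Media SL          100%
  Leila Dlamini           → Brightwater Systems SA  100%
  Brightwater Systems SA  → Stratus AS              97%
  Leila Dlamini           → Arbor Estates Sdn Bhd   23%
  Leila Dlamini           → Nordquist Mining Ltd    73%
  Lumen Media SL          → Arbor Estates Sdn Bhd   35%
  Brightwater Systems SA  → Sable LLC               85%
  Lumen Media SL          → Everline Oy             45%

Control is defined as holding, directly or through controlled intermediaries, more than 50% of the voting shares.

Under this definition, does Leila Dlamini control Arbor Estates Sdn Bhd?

Yes

Leila holds 73% of Nordquist, so Leila controls Nordquist.
Leila holds 100% of Brightwater, so Leila controls Brightwater.
Leila holds 100% of Lumen, so Leila controls Lumen.
Leila and Lumen and Brightwater and Nordquist together hold 23% + 35% + 20% + 9% = 87% of Arbor, so Leila controls Arbor.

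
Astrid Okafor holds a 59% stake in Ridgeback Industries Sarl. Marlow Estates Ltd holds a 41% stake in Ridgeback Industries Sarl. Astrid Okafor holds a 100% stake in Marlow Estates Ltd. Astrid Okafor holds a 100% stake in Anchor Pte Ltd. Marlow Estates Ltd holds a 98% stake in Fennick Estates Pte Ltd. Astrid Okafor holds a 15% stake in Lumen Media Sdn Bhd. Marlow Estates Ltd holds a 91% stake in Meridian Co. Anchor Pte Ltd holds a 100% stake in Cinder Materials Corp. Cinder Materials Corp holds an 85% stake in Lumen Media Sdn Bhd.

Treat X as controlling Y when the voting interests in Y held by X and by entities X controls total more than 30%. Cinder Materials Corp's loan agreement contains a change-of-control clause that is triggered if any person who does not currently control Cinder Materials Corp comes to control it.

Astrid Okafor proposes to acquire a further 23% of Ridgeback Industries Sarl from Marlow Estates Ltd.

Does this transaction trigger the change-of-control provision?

No

The purchase adds only to Astrid's holdings (Marlow's stake shrinks), so Astrid is the only person who could newly come to control Cinder.
Astrid holds 100% of Anchor, so Astrid controls Anchor.
Anchor holds 100% of Cinder, so Astrid controls Cinder.
So Astrid already controls Cinder before the transaction.
After the purchase, Astrid's direct stake in Ridgeback rises to 59% + 23% = 82%, and Marlow's stake falls to 18%.
Astrid controlled Cinder already, so this is not a new person acquiring control; every other person's position is unchanged or reduced.
No new person acquires control, so the clause is not triggered.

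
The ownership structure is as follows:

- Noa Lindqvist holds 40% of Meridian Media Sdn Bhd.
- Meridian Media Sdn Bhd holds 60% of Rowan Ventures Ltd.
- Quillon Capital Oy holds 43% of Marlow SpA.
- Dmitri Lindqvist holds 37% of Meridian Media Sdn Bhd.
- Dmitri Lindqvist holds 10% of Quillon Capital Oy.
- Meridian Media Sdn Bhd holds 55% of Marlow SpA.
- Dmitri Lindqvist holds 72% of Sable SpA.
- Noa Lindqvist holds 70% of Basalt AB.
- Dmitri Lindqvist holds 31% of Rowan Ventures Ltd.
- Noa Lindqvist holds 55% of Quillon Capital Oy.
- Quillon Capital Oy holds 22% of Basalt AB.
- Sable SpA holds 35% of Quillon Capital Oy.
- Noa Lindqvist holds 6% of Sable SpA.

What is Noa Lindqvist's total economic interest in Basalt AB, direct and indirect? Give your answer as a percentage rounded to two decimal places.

82.56%

Noa reaches Basalt along 3 paths.
Direct stake: 70% = 70%.
Via Quillon: 55% × 22% = 12.1%.
Via Sable → Quillon: 6% × 35% × 22% = 0.462%.
Total: 70% + 12.1% + 0.462% = 82.562%.
Rounded: 82.56%.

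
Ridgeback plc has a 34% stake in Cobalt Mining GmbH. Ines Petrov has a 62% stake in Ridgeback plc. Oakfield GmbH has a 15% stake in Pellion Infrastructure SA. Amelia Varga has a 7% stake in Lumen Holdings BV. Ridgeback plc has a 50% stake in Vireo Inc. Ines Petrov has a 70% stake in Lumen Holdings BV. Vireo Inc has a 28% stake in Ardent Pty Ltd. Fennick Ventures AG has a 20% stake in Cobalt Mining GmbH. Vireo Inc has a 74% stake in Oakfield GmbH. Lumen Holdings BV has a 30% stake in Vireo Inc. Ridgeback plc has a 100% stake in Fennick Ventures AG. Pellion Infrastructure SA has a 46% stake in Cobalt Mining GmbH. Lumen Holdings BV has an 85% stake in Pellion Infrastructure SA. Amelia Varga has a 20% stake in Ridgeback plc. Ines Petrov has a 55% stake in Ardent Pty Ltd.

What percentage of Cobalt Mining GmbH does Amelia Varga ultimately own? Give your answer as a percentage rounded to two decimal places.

Amelia reaches Cobalt along 5 paths.
Via Ridgeback: 20% × 34% = 6.8%.
Via Lumen → Pellion: 7% × 85% × 46% = 2.737%.
Via Ridgeback → Vireo → Oakfield → Pellion: 20% × 50% × 74% × 15% × 46% = 0.5106%.
Via Lumen → Vireo → Oakfield → Pellion: 7% × 30% × 74% × 15% × 46% = 0.107226%.
Via Ridgeback → Fennick: 20% × 100% × 20% = 4%.
Total: 6.8% + 2.737% + 0.5106% + 0.107226% + 4% = 14.154826%.
Rounded: 14.15%.

14.15%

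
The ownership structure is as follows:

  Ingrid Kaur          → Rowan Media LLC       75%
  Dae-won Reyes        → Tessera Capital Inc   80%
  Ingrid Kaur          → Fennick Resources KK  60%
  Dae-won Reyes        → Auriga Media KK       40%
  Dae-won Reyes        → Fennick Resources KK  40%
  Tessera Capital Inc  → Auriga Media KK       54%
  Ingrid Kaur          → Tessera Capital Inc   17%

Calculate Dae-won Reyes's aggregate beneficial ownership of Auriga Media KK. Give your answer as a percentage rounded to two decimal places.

83.20%

Dae-won reaches Auriga along 2 paths.
Direct stake: 40% = 40%.
Via Tessera: 80% × 54% = 43.2%.
Total: 40% + 43.2% = 83.2%.
Rounded: 83.20%.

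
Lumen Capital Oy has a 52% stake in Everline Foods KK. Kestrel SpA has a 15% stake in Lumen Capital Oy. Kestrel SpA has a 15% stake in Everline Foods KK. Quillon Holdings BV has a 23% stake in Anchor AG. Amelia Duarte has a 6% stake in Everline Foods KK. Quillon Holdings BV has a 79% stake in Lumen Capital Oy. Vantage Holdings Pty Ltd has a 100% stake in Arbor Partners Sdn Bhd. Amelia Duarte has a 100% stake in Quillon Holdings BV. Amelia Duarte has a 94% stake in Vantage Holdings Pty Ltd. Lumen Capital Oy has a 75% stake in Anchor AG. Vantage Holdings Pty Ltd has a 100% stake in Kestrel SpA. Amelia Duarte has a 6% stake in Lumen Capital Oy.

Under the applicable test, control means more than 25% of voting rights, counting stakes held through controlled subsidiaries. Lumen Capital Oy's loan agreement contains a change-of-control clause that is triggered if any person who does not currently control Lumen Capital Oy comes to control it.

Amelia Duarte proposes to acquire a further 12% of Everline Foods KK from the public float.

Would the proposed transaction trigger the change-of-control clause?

The purchase changes only Amelia's holdings, so Amelia is the only person who could newly come to control Lumen.
Amelia holds 100% of Quillon, so Amelia controls Quillon.
Amelia holds 94% of Vantage, so Amelia controls Vantage.
Vantage holds 100% of Kestrel, so Amelia controls Kestrel.
Quillon and Kestrel and Amelia together hold 79% + 15% + 6% = 100% of Lumen, so Amelia controls Lumen.
So Amelia already controls Lumen before the transaction.
After the purchase, Amelia's direct stake in Everline rises to 6% + 12% = 18%.
Amelia controlled Lumen already, so this is not a new person acquiring control; every other person's position is unchanged or reduced.
No new person acquires control, so the clause is not triggered.

No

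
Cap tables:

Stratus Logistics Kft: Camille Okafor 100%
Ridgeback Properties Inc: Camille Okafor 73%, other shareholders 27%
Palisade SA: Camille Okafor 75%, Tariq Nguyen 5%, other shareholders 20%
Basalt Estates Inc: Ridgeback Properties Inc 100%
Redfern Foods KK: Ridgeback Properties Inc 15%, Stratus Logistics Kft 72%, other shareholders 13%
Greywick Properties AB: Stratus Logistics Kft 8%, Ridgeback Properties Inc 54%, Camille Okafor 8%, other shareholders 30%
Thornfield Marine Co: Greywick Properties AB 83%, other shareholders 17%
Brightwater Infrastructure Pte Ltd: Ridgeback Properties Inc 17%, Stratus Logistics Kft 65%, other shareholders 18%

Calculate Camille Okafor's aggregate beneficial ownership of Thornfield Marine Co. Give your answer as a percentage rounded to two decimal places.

Camille reaches Thornfield along 3 paths.
Via Stratus → Greywick: 100% × 8% × 83% = 6.64%.
Via Ridgeback → Greywick: 73% × 54% × 83% = 32.7186%.
Via Greywick: 8% × 83% = 6.64%.
Total: 6.64% + 32.7186% + 6.64% = 45.9986%.
Rounded: 46.00%.

46.00%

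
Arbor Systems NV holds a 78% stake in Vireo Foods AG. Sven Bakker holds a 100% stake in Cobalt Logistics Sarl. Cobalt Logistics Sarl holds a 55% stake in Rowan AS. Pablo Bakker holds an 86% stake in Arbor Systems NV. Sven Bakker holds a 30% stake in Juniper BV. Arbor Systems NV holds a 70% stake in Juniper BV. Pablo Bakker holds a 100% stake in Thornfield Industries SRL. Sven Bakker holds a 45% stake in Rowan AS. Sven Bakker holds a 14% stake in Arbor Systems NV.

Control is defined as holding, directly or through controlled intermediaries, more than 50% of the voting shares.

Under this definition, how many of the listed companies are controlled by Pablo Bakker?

4

Pablo holds 86% of Arbor, so Pablo controls Arbor.
Arbor holds 78% of Vireo, so Pablo controls Vireo.
Pablo holds 100% of Thornfield, so Pablo controls Thornfield.
Arbor holds 70% of Juniper, so Pablo controls Juniper.
No other company's threshold is met.
Pablo controls 4 companies.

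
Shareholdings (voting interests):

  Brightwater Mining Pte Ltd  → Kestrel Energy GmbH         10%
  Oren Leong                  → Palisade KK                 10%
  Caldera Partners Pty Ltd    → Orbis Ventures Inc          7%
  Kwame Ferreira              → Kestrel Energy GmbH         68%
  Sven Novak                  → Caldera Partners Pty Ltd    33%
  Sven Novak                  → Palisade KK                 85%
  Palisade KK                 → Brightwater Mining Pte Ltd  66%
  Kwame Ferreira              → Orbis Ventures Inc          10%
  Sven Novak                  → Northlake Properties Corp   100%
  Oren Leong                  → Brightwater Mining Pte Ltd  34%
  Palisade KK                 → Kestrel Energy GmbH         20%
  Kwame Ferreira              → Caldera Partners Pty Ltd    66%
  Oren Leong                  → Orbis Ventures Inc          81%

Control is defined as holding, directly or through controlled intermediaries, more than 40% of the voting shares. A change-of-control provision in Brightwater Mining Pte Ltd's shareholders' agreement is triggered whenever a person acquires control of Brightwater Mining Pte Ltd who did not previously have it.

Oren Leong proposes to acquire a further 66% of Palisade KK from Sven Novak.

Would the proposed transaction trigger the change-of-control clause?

The purchase adds only to Oren's holdings (Sven's stake shrinks), so Oren is the only person who could newly come to control Brightwater.
Oren holds 81% of Orbis, so Oren controls Orbis.
In Brightwater, Oren's side holds only 34%, not > 40%.
So before the transaction, Oren does not control Brightwater.
After the purchase, Oren's direct stake in Palisade rises to 10% + 66% = 76%, and Sven's stake falls to 19%.
Oren holds 76% of Palisade, so Oren controls Palisade.
Oren and Palisade together hold 34% + 66% = 100% of Brightwater, so Oren controls Brightwater.
Oren did not control Brightwater before and does after, so the clause is triggered.

Yes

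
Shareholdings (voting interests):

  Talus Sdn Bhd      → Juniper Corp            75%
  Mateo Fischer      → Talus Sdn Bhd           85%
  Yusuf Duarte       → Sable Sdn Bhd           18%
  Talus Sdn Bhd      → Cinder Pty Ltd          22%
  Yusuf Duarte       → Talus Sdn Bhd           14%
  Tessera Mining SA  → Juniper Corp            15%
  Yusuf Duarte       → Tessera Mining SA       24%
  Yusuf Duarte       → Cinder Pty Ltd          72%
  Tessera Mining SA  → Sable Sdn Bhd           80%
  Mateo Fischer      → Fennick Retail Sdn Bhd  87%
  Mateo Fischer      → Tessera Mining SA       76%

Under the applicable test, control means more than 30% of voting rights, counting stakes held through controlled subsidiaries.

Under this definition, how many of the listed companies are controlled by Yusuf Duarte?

1

Yusuf holds 72% of Cinder, so Yusuf controls Cinder.
No other company's threshold is met.
Yusuf controls 1 company.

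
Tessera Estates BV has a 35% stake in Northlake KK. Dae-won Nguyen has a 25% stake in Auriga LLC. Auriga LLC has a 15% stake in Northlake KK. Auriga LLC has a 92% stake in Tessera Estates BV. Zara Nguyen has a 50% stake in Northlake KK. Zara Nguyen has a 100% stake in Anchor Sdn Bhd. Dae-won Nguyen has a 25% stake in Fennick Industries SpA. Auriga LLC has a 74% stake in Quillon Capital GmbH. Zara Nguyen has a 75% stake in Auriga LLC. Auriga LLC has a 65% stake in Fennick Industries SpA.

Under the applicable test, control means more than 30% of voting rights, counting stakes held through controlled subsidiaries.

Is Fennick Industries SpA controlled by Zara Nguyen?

Yes

Zara holds 75% of Auriga, so Zara controls Auriga.
Auriga holds 65% of Fennick, so Zara controls Fennick.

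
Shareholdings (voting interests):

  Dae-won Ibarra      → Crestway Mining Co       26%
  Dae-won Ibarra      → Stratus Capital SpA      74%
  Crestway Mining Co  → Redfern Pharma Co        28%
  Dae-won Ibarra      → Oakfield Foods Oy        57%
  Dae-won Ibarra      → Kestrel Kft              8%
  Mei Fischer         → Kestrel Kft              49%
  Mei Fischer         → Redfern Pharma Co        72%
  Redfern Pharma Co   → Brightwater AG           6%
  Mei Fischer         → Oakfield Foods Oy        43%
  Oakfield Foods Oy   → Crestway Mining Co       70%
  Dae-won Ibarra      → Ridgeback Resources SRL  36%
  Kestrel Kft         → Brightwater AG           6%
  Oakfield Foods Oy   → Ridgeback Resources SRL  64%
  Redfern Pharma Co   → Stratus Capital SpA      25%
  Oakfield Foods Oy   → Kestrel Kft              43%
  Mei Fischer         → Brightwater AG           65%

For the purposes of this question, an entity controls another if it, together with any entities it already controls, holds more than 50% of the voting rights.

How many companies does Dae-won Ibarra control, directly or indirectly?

Dae-won holds 57% of Oakfield, so Dae-won controls Oakfield.
Oakfield and Dae-won together hold 70% + 26% = 96% of Crestway, so Dae-won controls Crestway.
Dae-won and Oakfield together hold 8% + 43% = 51% of Kestrel, so Dae-won controls Kestrel.
Dae-won and Oakfield together hold 36% + 64% = 100% of Ridgeback, so Dae-won controls Ridgeback.
Dae-won holds 74% of Stratus, so Dae-won controls Stratus.
No other company's threshold is met.
Dae-won controls 5 companies.

5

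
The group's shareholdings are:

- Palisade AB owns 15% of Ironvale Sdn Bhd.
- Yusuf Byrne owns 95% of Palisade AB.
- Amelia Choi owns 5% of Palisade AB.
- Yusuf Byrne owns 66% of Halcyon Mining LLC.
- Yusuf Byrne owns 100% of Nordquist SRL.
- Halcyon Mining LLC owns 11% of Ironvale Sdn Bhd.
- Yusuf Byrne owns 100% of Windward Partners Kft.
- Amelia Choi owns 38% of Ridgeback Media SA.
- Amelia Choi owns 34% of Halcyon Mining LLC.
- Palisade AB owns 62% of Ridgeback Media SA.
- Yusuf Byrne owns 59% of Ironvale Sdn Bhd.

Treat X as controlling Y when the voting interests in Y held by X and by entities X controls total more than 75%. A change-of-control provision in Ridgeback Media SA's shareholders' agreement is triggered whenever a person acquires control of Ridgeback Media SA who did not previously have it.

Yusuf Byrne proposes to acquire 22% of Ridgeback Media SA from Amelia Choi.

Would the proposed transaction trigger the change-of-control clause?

The purchase adds only to Yusuf's holdings (Amelia's stake shrinks), so Yusuf is the only person who could newly come to control Ridgeback.
Yusuf holds 95% of Palisade, so Yusuf controls Palisade.
Yusuf holds 100% of Windward, so Yusuf controls Windward.
Yusuf holds 100% of Nordquist, so Yusuf controls Nordquist.
In Ridgeback, Yusuf's side holds only 62%, not > 75%.
So before the transaction, Yusuf does not control Ridgeback.
After the purchase, Yusuf holds 22% of Ridgeback directly, and Amelia's stake falls to 16%.
Palisade and Yusuf together hold 62% + 22% = 84% of Ridgeback, so Yusuf controls Ridgeback.
Yusuf did not control Ridgeback before and does after, so the clause is triggered.

Yes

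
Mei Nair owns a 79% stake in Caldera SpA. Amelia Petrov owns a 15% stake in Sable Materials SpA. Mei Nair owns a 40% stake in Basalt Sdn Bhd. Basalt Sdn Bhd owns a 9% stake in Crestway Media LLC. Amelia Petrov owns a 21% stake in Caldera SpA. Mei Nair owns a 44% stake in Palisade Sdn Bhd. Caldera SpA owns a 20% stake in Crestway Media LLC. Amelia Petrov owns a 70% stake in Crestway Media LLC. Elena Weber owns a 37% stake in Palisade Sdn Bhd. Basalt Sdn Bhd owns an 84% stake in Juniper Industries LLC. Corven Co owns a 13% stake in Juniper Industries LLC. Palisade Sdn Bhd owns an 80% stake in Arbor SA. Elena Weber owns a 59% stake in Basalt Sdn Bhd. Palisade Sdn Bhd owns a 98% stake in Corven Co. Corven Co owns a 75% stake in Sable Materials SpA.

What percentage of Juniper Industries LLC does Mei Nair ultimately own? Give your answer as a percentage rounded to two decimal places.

Mei reaches Juniper along 2 paths.
Via Basalt: 40% × 84% = 33.6%.
Via Palisade → Corven: 44% × 98% × 13% = 5.6056%.
Total: 33.6% + 5.6056% = 39.2056%.
Rounded: 39.21%.

39.21%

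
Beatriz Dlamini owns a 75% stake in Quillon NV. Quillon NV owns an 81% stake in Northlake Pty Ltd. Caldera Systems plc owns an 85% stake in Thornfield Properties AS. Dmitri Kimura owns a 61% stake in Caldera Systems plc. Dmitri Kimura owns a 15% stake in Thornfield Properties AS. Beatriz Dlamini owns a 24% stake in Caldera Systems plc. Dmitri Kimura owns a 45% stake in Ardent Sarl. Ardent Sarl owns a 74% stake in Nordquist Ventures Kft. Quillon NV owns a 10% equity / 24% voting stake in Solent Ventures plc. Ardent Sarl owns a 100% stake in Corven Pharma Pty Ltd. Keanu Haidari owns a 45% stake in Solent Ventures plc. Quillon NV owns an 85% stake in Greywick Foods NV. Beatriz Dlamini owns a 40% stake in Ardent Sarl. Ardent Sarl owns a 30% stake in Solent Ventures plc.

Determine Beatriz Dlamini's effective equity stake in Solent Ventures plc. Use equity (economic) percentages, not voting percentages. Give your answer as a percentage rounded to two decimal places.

Beatriz reaches Solent along 2 paths.
Via Quillon: 75% × 10% = 7.5%.
Via Ardent: 40% × 30% = 12%.
Total: 7.5% + 12% = 19.5%.
Rounded: 19.50%.

19.50%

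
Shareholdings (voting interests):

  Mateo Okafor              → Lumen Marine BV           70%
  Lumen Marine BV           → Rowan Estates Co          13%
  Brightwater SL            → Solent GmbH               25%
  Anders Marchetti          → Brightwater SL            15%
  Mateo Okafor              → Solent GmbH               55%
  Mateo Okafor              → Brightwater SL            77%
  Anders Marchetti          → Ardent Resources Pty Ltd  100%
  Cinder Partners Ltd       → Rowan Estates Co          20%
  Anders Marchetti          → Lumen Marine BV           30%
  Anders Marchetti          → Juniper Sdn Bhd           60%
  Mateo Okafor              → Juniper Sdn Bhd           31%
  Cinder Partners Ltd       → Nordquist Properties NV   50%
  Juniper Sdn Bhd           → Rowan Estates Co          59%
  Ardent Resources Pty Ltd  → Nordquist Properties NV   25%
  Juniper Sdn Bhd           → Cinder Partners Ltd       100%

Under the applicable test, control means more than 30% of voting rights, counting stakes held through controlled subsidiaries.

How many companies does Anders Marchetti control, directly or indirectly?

5

Anders holds 60% of Juniper, so Anders controls Juniper.
Juniper holds 100% of Cinder, so Anders controls Cinder.
Anders holds 100% of Ardent, so Anders controls Ardent.
Juniper and Cinder together hold 59% + 20% = 79% of Rowan, so Anders controls Rowan.
Ardent and Cinder together hold 25% + 50% = 75% of Nordquist, so Anders controls Nordquist.
No other company's threshold is met.
Anders controls 5 companies.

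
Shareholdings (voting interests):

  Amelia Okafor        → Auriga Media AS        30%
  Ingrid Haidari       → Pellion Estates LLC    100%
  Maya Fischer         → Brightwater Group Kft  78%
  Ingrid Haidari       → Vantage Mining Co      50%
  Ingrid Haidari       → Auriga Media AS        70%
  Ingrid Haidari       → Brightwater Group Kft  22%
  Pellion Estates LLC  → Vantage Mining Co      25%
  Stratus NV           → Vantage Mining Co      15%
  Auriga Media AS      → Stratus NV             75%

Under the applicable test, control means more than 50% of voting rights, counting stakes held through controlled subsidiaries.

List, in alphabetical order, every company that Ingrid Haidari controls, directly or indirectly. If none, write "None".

Ingrid holds 100% of Pellion, so Ingrid controls Pellion.
Ingrid holds 70% of Auriga, so Ingrid controls Auriga.
Auriga holds 75% of Stratus, so Ingrid controls Stratus.
Stratus and Pellion and Ingrid together hold 15% + 25% + 50% = 90% of Vantage, so Ingrid controls Vantage.
No other company's threshold is met.

Auriga Media AS, Pellion Estates LLC, Stratus NV, Vantage Mining Co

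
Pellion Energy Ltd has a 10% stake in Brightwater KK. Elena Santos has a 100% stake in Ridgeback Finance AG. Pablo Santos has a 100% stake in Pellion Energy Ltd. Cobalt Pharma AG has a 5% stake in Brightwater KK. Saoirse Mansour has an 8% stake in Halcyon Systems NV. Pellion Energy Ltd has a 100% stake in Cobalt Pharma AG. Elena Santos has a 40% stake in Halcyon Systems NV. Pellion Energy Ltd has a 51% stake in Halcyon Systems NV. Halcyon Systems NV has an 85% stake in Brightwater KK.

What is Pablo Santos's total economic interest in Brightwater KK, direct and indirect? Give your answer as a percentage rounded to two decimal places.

Pablo reaches Brightwater along 3 paths.
Via Pellion → Halcyon: 100% × 51% × 85% = 43.35%.
Via Pellion: 100% × 10% = 10%.
Via Pellion → Cobalt: 100% × 100% × 5% = 5%.
Total: 43.35% + 10% + 5% = 58.35%.

58.35%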